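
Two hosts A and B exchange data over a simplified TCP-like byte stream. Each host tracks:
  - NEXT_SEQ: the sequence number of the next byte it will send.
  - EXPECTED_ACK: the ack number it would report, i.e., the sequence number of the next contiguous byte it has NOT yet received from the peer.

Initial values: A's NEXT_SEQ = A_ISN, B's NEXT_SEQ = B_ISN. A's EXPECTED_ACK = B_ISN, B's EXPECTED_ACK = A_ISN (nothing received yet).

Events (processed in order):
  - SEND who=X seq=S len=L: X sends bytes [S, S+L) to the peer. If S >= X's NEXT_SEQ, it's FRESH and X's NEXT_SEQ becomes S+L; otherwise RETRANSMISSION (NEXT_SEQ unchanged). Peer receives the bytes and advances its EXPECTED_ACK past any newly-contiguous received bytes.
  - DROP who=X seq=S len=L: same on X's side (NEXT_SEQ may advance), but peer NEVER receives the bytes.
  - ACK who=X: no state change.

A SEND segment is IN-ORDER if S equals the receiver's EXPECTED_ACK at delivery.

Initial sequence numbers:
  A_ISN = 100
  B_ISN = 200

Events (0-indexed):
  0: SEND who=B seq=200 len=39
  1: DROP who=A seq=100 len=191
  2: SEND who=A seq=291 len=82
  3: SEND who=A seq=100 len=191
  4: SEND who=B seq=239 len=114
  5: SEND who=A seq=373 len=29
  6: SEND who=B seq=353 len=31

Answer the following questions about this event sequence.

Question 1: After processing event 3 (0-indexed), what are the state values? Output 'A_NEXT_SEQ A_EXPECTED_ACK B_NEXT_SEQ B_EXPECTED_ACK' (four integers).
After event 0: A_seq=100 A_ack=239 B_seq=239 B_ack=100
After event 1: A_seq=291 A_ack=239 B_seq=239 B_ack=100
After event 2: A_seq=373 A_ack=239 B_seq=239 B_ack=100
After event 3: A_seq=373 A_ack=239 B_seq=239 B_ack=373

373 239 239 373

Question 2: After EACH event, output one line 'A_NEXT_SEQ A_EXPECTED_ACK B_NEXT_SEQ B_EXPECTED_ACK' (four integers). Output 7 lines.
100 239 239 100
291 239 239 100
373 239 239 100
373 239 239 373
373 353 353 373
402 353 353 402
402 384 384 402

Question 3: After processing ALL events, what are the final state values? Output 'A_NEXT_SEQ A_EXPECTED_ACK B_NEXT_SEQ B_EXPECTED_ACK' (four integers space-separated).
Answer: 402 384 384 402

Derivation:
After event 0: A_seq=100 A_ack=239 B_seq=239 B_ack=100
After event 1: A_seq=291 A_ack=239 B_seq=239 B_ack=100
After event 2: A_seq=373 A_ack=239 B_seq=239 B_ack=100
After event 3: A_seq=373 A_ack=239 B_seq=239 B_ack=373
After event 4: A_seq=373 A_ack=353 B_seq=353 B_ack=373
After event 5: A_seq=402 A_ack=353 B_seq=353 B_ack=402
After event 6: A_seq=402 A_ack=384 B_seq=384 B_ack=402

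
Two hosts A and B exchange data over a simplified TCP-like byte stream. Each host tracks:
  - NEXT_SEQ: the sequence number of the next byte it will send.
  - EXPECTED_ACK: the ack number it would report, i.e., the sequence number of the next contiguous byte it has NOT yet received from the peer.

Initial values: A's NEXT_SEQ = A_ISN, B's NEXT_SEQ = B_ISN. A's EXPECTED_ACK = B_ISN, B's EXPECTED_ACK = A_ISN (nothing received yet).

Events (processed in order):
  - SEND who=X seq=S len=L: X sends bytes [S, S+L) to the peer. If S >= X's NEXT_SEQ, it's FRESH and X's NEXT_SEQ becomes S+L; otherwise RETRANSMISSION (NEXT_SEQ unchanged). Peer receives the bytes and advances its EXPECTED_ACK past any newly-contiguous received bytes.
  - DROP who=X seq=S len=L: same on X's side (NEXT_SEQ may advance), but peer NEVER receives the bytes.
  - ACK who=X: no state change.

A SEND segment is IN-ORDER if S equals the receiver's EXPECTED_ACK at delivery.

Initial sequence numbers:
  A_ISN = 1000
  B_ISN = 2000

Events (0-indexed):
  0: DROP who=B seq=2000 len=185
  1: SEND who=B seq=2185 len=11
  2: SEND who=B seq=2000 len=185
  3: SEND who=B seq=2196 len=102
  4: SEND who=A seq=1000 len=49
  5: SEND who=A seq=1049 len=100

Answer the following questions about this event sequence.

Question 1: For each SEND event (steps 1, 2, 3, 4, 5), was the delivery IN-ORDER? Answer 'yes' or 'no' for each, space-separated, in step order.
Step 1: SEND seq=2185 -> out-of-order
Step 2: SEND seq=2000 -> in-order
Step 3: SEND seq=2196 -> in-order
Step 4: SEND seq=1000 -> in-order
Step 5: SEND seq=1049 -> in-order

Answer: no yes yes yes yes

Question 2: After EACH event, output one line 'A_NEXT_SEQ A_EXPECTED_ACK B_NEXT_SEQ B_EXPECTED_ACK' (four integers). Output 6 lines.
1000 2000 2185 1000
1000 2000 2196 1000
1000 2196 2196 1000
1000 2298 2298 1000
1049 2298 2298 1049
1149 2298 2298 1149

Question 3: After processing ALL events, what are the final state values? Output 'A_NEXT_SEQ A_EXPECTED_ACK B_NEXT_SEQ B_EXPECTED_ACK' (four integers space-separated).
Answer: 1149 2298 2298 1149

Derivation:
After event 0: A_seq=1000 A_ack=2000 B_seq=2185 B_ack=1000
After event 1: A_seq=1000 A_ack=2000 B_seq=2196 B_ack=1000
After event 2: A_seq=1000 A_ack=2196 B_seq=2196 B_ack=1000
After event 3: A_seq=1000 A_ack=2298 B_seq=2298 B_ack=1000
After event 4: A_seq=1049 A_ack=2298 B_seq=2298 B_ack=1049
After event 5: A_seq=1149 A_ack=2298 B_seq=2298 B_ack=1149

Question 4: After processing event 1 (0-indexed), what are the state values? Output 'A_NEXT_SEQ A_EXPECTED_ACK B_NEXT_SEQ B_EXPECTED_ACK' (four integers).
After event 0: A_seq=1000 A_ack=2000 B_seq=2185 B_ack=1000
After event 1: A_seq=1000 A_ack=2000 B_seq=2196 B_ack=1000

1000 2000 2196 1000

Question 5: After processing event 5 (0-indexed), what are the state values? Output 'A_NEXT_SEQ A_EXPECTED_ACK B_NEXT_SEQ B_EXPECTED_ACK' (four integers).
After event 0: A_seq=1000 A_ack=2000 B_seq=2185 B_ack=1000
After event 1: A_seq=1000 A_ack=2000 B_seq=2196 B_ack=1000
After event 2: A_seq=1000 A_ack=2196 B_seq=2196 B_ack=1000
After event 3: A_seq=1000 A_ack=2298 B_seq=2298 B_ack=1000
After event 4: A_seq=1049 A_ack=2298 B_seq=2298 B_ack=1049
After event 5: A_seq=1149 A_ack=2298 B_seq=2298 B_ack=1149

1149 2298 2298 1149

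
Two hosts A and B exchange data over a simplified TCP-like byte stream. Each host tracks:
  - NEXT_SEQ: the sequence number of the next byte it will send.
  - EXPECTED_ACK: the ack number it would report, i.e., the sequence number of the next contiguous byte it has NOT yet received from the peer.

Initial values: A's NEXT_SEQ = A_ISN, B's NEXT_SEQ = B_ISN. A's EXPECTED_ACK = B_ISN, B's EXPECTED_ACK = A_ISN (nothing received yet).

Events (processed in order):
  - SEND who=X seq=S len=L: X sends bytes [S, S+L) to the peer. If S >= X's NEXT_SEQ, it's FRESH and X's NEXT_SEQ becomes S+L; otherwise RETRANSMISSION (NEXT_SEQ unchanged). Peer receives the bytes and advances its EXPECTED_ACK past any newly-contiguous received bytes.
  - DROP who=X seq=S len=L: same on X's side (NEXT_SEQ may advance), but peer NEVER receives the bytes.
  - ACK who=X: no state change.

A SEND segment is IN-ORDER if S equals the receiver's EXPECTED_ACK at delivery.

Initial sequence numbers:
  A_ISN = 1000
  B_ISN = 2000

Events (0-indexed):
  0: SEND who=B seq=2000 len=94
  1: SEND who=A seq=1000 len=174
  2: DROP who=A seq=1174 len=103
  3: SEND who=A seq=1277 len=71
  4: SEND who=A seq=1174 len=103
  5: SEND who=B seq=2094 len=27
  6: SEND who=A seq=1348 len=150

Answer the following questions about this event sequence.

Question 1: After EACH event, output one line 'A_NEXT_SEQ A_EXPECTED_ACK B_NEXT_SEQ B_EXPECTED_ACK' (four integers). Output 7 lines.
1000 2094 2094 1000
1174 2094 2094 1174
1277 2094 2094 1174
1348 2094 2094 1174
1348 2094 2094 1348
1348 2121 2121 1348
1498 2121 2121 1498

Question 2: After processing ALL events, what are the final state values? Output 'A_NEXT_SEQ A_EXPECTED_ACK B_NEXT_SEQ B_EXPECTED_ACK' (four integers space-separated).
After event 0: A_seq=1000 A_ack=2094 B_seq=2094 B_ack=1000
After event 1: A_seq=1174 A_ack=2094 B_seq=2094 B_ack=1174
After event 2: A_seq=1277 A_ack=2094 B_seq=2094 B_ack=1174
After event 3: A_seq=1348 A_ack=2094 B_seq=2094 B_ack=1174
After event 4: A_seq=1348 A_ack=2094 B_seq=2094 B_ack=1348
After event 5: A_seq=1348 A_ack=2121 B_seq=2121 B_ack=1348
After event 6: A_seq=1498 A_ack=2121 B_seq=2121 B_ack=1498

Answer: 1498 2121 2121 1498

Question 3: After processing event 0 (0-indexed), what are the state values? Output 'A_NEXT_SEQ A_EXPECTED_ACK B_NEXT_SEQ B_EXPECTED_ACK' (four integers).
After event 0: A_seq=1000 A_ack=2094 B_seq=2094 B_ack=1000

1000 2094 2094 1000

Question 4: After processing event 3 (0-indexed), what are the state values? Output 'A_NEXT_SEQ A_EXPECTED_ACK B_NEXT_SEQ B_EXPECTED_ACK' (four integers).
After event 0: A_seq=1000 A_ack=2094 B_seq=2094 B_ack=1000
After event 1: A_seq=1174 A_ack=2094 B_seq=2094 B_ack=1174
After event 2: A_seq=1277 A_ack=2094 B_seq=2094 B_ack=1174
After event 3: A_seq=1348 A_ack=2094 B_seq=2094 B_ack=1174

1348 2094 2094 1174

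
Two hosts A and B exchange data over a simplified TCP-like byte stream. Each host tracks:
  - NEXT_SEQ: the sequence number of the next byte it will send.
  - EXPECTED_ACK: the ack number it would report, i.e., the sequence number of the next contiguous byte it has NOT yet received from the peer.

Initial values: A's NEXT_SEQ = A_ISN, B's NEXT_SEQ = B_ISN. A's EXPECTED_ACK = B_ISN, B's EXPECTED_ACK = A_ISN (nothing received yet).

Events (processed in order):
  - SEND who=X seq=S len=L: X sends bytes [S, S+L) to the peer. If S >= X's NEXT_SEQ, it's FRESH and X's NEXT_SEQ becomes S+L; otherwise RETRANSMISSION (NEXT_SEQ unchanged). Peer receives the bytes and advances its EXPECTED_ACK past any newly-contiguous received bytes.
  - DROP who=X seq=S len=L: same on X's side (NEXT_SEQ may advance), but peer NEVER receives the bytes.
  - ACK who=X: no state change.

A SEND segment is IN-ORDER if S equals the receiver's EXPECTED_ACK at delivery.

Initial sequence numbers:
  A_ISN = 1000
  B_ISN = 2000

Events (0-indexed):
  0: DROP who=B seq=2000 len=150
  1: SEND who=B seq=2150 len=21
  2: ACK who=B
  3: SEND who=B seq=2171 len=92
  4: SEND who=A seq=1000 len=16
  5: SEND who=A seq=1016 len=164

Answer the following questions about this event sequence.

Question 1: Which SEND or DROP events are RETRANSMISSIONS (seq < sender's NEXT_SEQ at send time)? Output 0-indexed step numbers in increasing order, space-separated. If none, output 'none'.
Step 0: DROP seq=2000 -> fresh
Step 1: SEND seq=2150 -> fresh
Step 3: SEND seq=2171 -> fresh
Step 4: SEND seq=1000 -> fresh
Step 5: SEND seq=1016 -> fresh

Answer: none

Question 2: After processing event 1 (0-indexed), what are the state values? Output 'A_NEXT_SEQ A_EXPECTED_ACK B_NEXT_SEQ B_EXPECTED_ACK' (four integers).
After event 0: A_seq=1000 A_ack=2000 B_seq=2150 B_ack=1000
After event 1: A_seq=1000 A_ack=2000 B_seq=2171 B_ack=1000

1000 2000 2171 1000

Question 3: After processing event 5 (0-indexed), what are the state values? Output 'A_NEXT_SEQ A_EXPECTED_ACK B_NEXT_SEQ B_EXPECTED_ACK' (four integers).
After event 0: A_seq=1000 A_ack=2000 B_seq=2150 B_ack=1000
After event 1: A_seq=1000 A_ack=2000 B_seq=2171 B_ack=1000
After event 2: A_seq=1000 A_ack=2000 B_seq=2171 B_ack=1000
After event 3: A_seq=1000 A_ack=2000 B_seq=2263 B_ack=1000
After event 4: A_seq=1016 A_ack=2000 B_seq=2263 B_ack=1016
After event 5: A_seq=1180 A_ack=2000 B_seq=2263 B_ack=1180

1180 2000 2263 1180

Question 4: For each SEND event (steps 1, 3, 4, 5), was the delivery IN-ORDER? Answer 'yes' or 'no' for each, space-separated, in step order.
Step 1: SEND seq=2150 -> out-of-order
Step 3: SEND seq=2171 -> out-of-order
Step 4: SEND seq=1000 -> in-order
Step 5: SEND seq=1016 -> in-order

Answer: no no yes yes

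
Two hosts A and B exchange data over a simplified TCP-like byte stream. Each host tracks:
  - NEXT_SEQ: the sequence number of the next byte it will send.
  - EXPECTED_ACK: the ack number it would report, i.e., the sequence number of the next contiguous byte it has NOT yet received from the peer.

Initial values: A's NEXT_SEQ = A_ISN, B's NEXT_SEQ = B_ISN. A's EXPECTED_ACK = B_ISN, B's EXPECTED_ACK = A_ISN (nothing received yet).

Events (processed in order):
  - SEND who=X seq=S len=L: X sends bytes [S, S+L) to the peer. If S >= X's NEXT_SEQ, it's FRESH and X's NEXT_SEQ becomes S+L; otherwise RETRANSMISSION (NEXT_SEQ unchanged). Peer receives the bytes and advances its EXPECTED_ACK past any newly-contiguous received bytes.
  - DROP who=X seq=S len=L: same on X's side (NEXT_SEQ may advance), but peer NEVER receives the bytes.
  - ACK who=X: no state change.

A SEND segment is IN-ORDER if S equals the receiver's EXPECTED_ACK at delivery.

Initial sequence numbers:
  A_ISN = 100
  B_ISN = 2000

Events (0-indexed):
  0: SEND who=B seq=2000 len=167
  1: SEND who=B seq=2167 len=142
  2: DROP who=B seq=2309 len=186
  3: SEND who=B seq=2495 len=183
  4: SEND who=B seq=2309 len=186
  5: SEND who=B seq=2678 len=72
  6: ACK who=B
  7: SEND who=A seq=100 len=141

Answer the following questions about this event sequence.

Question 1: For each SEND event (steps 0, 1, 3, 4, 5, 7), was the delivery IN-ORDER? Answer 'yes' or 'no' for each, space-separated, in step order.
Step 0: SEND seq=2000 -> in-order
Step 1: SEND seq=2167 -> in-order
Step 3: SEND seq=2495 -> out-of-order
Step 4: SEND seq=2309 -> in-order
Step 5: SEND seq=2678 -> in-order
Step 7: SEND seq=100 -> in-order

Answer: yes yes no yes yes yes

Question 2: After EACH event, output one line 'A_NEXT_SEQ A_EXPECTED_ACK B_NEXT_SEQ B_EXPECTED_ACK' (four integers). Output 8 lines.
100 2167 2167 100
100 2309 2309 100
100 2309 2495 100
100 2309 2678 100
100 2678 2678 100
100 2750 2750 100
100 2750 2750 100
241 2750 2750 241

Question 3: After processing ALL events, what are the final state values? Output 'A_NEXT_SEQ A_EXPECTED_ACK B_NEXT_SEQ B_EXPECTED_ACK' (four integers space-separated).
After event 0: A_seq=100 A_ack=2167 B_seq=2167 B_ack=100
After event 1: A_seq=100 A_ack=2309 B_seq=2309 B_ack=100
After event 2: A_seq=100 A_ack=2309 B_seq=2495 B_ack=100
After event 3: A_seq=100 A_ack=2309 B_seq=2678 B_ack=100
After event 4: A_seq=100 A_ack=2678 B_seq=2678 B_ack=100
After event 5: A_seq=100 A_ack=2750 B_seq=2750 B_ack=100
After event 6: A_seq=100 A_ack=2750 B_seq=2750 B_ack=100
After event 7: A_seq=241 A_ack=2750 B_seq=2750 B_ack=241

Answer: 241 2750 2750 241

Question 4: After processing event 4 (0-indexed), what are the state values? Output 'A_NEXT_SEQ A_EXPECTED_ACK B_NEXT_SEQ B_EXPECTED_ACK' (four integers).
After event 0: A_seq=100 A_ack=2167 B_seq=2167 B_ack=100
After event 1: A_seq=100 A_ack=2309 B_seq=2309 B_ack=100
After event 2: A_seq=100 A_ack=2309 B_seq=2495 B_ack=100
After event 3: A_seq=100 A_ack=2309 B_seq=2678 B_ack=100
After event 4: A_seq=100 A_ack=2678 B_seq=2678 B_ack=100

100 2678 2678 100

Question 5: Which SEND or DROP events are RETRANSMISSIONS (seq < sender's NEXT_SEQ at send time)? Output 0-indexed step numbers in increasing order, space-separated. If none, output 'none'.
Step 0: SEND seq=2000 -> fresh
Step 1: SEND seq=2167 -> fresh
Step 2: DROP seq=2309 -> fresh
Step 3: SEND seq=2495 -> fresh
Step 4: SEND seq=2309 -> retransmit
Step 5: SEND seq=2678 -> fresh
Step 7: SEND seq=100 -> fresh

Answer: 4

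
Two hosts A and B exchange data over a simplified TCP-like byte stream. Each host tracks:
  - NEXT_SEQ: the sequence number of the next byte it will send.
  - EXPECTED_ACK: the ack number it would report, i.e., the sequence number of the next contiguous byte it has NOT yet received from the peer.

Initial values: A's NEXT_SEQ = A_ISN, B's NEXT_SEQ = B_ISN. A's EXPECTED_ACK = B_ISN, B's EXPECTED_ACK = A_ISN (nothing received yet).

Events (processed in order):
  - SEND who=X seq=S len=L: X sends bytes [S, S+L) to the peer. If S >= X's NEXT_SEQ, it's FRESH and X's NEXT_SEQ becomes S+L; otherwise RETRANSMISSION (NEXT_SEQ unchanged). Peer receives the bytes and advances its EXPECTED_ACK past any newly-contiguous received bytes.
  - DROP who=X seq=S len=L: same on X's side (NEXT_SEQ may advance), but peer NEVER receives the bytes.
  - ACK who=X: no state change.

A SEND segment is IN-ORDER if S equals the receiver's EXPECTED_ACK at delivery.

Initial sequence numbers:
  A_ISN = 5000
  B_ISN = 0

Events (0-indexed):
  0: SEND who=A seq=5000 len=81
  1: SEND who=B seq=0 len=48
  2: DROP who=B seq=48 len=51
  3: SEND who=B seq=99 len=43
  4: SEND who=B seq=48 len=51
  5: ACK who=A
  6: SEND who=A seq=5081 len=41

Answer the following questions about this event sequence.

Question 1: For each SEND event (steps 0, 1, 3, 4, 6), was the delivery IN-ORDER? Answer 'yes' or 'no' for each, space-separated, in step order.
Step 0: SEND seq=5000 -> in-order
Step 1: SEND seq=0 -> in-order
Step 3: SEND seq=99 -> out-of-order
Step 4: SEND seq=48 -> in-order
Step 6: SEND seq=5081 -> in-order

Answer: yes yes no yes yes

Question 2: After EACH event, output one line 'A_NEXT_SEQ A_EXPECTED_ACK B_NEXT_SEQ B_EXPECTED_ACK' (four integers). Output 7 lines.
5081 0 0 5081
5081 48 48 5081
5081 48 99 5081
5081 48 142 5081
5081 142 142 5081
5081 142 142 5081
5122 142 142 5122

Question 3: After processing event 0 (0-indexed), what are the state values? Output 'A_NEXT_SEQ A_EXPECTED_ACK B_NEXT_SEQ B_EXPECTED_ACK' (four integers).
After event 0: A_seq=5081 A_ack=0 B_seq=0 B_ack=5081

5081 0 0 5081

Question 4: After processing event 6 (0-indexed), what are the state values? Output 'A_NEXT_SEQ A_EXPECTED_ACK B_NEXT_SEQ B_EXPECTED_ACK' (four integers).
After event 0: A_seq=5081 A_ack=0 B_seq=0 B_ack=5081
After event 1: A_seq=5081 A_ack=48 B_seq=48 B_ack=5081
After event 2: A_seq=5081 A_ack=48 B_seq=99 B_ack=5081
After event 3: A_seq=5081 A_ack=48 B_seq=142 B_ack=5081
After event 4: A_seq=5081 A_ack=142 B_seq=142 B_ack=5081
After event 5: A_seq=5081 A_ack=142 B_seq=142 B_ack=5081
After event 6: A_seq=5122 A_ack=142 B_seq=142 B_ack=5122

5122 142 142 5122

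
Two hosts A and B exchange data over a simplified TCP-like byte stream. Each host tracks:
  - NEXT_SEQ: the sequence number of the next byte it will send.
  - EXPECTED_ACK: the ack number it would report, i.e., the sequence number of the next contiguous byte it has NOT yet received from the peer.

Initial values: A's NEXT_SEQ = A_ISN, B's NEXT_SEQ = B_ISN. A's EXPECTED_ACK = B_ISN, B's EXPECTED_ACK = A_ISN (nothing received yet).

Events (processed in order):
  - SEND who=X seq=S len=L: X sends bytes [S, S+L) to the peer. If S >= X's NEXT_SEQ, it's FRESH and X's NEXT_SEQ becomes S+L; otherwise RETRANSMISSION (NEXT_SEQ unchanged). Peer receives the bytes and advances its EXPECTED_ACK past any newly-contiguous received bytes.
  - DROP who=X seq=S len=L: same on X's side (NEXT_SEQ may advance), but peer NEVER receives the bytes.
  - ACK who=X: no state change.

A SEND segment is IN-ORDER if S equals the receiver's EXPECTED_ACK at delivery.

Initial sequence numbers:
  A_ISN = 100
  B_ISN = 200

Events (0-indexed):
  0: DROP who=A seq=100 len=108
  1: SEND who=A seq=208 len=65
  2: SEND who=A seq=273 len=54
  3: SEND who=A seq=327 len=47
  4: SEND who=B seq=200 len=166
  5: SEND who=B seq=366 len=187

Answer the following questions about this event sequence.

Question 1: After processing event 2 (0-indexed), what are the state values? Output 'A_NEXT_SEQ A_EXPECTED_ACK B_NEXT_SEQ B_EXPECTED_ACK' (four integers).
After event 0: A_seq=208 A_ack=200 B_seq=200 B_ack=100
After event 1: A_seq=273 A_ack=200 B_seq=200 B_ack=100
After event 2: A_seq=327 A_ack=200 B_seq=200 B_ack=100

327 200 200 100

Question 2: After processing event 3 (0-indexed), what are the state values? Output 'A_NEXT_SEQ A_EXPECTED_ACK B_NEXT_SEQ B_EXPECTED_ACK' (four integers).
After event 0: A_seq=208 A_ack=200 B_seq=200 B_ack=100
After event 1: A_seq=273 A_ack=200 B_seq=200 B_ack=100
After event 2: A_seq=327 A_ack=200 B_seq=200 B_ack=100
After event 3: A_seq=374 A_ack=200 B_seq=200 B_ack=100

374 200 200 100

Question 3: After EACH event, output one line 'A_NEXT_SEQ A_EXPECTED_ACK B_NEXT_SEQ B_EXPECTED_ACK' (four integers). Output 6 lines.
208 200 200 100
273 200 200 100
327 200 200 100
374 200 200 100
374 366 366 100
374 553 553 100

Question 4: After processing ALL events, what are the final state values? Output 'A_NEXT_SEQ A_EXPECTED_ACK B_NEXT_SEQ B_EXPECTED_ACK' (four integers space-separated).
After event 0: A_seq=208 A_ack=200 B_seq=200 B_ack=100
After event 1: A_seq=273 A_ack=200 B_seq=200 B_ack=100
After event 2: A_seq=327 A_ack=200 B_seq=200 B_ack=100
After event 3: A_seq=374 A_ack=200 B_seq=200 B_ack=100
After event 4: A_seq=374 A_ack=366 B_seq=366 B_ack=100
After event 5: A_seq=374 A_ack=553 B_seq=553 B_ack=100

Answer: 374 553 553 100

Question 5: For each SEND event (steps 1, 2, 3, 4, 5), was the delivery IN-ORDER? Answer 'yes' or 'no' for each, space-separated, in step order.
Answer: no no no yes yes

Derivation:
Step 1: SEND seq=208 -> out-of-order
Step 2: SEND seq=273 -> out-of-order
Step 3: SEND seq=327 -> out-of-order
Step 4: SEND seq=200 -> in-order
Step 5: SEND seq=366 -> in-order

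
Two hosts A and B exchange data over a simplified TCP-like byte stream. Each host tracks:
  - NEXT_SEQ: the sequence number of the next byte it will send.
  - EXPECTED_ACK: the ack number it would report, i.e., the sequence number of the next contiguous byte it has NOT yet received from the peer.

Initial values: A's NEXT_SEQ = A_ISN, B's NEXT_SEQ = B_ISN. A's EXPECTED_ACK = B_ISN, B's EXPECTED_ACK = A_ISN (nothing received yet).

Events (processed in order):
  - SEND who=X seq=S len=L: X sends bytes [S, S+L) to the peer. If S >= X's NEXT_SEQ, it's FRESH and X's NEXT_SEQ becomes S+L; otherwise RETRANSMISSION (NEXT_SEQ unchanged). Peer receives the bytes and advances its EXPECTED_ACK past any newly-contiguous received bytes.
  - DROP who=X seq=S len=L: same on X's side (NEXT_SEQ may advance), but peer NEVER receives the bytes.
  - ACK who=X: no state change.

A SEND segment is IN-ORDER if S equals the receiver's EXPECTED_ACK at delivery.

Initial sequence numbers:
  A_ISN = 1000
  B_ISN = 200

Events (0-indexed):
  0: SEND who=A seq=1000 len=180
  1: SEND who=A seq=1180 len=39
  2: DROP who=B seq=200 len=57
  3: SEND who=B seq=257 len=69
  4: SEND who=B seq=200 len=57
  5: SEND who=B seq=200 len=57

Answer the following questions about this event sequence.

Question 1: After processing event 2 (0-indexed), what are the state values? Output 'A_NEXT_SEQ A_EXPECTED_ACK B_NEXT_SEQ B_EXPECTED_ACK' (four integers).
After event 0: A_seq=1180 A_ack=200 B_seq=200 B_ack=1180
After event 1: A_seq=1219 A_ack=200 B_seq=200 B_ack=1219
After event 2: A_seq=1219 A_ack=200 B_seq=257 B_ack=1219

1219 200 257 1219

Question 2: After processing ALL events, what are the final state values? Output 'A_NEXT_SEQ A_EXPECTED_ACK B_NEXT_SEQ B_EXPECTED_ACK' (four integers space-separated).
After event 0: A_seq=1180 A_ack=200 B_seq=200 B_ack=1180
After event 1: A_seq=1219 A_ack=200 B_seq=200 B_ack=1219
After event 2: A_seq=1219 A_ack=200 B_seq=257 B_ack=1219
After event 3: A_seq=1219 A_ack=200 B_seq=326 B_ack=1219
After event 4: A_seq=1219 A_ack=326 B_seq=326 B_ack=1219
After event 5: A_seq=1219 A_ack=326 B_seq=326 B_ack=1219

Answer: 1219 326 326 1219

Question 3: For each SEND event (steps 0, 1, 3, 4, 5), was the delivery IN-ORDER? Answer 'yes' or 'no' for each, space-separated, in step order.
Step 0: SEND seq=1000 -> in-order
Step 1: SEND seq=1180 -> in-order
Step 3: SEND seq=257 -> out-of-order
Step 4: SEND seq=200 -> in-order
Step 5: SEND seq=200 -> out-of-order

Answer: yes yes no yes no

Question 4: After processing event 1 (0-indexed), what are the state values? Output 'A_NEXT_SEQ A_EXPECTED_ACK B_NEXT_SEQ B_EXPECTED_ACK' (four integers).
After event 0: A_seq=1180 A_ack=200 B_seq=200 B_ack=1180
After event 1: A_seq=1219 A_ack=200 B_seq=200 B_ack=1219

1219 200 200 1219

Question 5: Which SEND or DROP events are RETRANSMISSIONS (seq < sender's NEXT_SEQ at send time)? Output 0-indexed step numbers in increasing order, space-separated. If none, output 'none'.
Step 0: SEND seq=1000 -> fresh
Step 1: SEND seq=1180 -> fresh
Step 2: DROP seq=200 -> fresh
Step 3: SEND seq=257 -> fresh
Step 4: SEND seq=200 -> retransmit
Step 5: SEND seq=200 -> retransmit

Answer: 4 5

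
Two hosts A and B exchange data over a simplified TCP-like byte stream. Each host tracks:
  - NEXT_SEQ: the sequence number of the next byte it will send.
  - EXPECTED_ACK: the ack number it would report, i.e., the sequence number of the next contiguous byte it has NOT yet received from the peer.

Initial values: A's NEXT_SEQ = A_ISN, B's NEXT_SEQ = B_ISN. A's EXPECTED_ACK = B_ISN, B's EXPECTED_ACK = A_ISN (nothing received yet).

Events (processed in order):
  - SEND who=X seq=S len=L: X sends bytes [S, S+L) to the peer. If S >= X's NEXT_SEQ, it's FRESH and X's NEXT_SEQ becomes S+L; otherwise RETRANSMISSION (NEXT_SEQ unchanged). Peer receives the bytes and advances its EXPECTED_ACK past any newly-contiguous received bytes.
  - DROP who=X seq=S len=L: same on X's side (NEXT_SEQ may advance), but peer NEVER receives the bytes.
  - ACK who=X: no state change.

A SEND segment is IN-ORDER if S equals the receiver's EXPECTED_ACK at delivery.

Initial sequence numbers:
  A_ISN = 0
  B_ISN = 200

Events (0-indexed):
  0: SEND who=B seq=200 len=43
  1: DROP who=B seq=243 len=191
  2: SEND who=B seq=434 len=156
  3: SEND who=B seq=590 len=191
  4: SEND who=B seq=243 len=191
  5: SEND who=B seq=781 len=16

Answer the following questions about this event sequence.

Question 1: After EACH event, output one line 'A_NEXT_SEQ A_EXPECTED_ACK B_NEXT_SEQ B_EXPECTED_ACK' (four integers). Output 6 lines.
0 243 243 0
0 243 434 0
0 243 590 0
0 243 781 0
0 781 781 0
0 797 797 0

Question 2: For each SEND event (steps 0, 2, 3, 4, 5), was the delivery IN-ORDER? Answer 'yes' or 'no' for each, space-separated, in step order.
Answer: yes no no yes yes

Derivation:
Step 0: SEND seq=200 -> in-order
Step 2: SEND seq=434 -> out-of-order
Step 3: SEND seq=590 -> out-of-order
Step 4: SEND seq=243 -> in-order
Step 5: SEND seq=781 -> in-order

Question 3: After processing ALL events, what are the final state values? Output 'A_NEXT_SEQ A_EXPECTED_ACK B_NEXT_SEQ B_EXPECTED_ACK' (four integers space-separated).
After event 0: A_seq=0 A_ack=243 B_seq=243 B_ack=0
After event 1: A_seq=0 A_ack=243 B_seq=434 B_ack=0
After event 2: A_seq=0 A_ack=243 B_seq=590 B_ack=0
After event 3: A_seq=0 A_ack=243 B_seq=781 B_ack=0
After event 4: A_seq=0 A_ack=781 B_seq=781 B_ack=0
After event 5: A_seq=0 A_ack=797 B_seq=797 B_ack=0

Answer: 0 797 797 0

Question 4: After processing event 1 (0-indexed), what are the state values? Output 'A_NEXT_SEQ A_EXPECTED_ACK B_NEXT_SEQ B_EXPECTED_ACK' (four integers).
After event 0: A_seq=0 A_ack=243 B_seq=243 B_ack=0
After event 1: A_seq=0 A_ack=243 B_seq=434 B_ack=0

0 243 434 0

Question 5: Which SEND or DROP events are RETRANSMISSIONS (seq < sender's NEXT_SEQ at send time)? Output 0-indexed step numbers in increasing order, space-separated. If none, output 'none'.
Step 0: SEND seq=200 -> fresh
Step 1: DROP seq=243 -> fresh
Step 2: SEND seq=434 -> fresh
Step 3: SEND seq=590 -> fresh
Step 4: SEND seq=243 -> retransmit
Step 5: SEND seq=781 -> fresh

Answer: 4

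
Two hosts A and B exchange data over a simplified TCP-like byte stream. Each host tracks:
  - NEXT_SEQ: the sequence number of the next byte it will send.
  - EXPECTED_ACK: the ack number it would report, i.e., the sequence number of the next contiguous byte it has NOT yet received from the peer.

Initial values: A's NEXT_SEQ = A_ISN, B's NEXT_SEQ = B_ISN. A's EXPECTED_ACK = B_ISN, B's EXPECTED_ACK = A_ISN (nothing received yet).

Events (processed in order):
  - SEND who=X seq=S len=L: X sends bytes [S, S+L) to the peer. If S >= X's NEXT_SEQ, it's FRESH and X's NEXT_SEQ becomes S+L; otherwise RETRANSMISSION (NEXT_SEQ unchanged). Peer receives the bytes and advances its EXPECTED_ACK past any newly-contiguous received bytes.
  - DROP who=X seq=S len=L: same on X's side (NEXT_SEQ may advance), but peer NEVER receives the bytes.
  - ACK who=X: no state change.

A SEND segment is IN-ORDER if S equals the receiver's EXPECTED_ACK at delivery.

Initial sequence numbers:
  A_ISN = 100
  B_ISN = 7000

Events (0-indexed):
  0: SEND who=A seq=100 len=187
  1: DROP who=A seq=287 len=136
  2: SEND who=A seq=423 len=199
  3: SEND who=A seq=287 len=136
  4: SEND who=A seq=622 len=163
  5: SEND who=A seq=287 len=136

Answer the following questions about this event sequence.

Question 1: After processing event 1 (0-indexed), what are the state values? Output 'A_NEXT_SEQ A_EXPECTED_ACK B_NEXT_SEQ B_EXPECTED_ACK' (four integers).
After event 0: A_seq=287 A_ack=7000 B_seq=7000 B_ack=287
After event 1: A_seq=423 A_ack=7000 B_seq=7000 B_ack=287

423 7000 7000 287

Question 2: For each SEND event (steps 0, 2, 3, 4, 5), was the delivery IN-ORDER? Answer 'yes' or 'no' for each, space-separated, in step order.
Answer: yes no yes yes no

Derivation:
Step 0: SEND seq=100 -> in-order
Step 2: SEND seq=423 -> out-of-order
Step 3: SEND seq=287 -> in-order
Step 4: SEND seq=622 -> in-order
Step 5: SEND seq=287 -> out-of-order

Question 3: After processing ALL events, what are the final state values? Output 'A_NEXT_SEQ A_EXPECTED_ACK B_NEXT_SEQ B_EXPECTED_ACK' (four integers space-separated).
Answer: 785 7000 7000 785

Derivation:
After event 0: A_seq=287 A_ack=7000 B_seq=7000 B_ack=287
After event 1: A_seq=423 A_ack=7000 B_seq=7000 B_ack=287
After event 2: A_seq=622 A_ack=7000 B_seq=7000 B_ack=287
After event 3: A_seq=622 A_ack=7000 B_seq=7000 B_ack=622
After event 4: A_seq=785 A_ack=7000 B_seq=7000 B_ack=785
After event 5: A_seq=785 A_ack=7000 B_seq=7000 B_ack=785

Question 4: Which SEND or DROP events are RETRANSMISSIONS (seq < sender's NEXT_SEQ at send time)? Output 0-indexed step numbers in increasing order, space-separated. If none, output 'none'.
Answer: 3 5

Derivation:
Step 0: SEND seq=100 -> fresh
Step 1: DROP seq=287 -> fresh
Step 2: SEND seq=423 -> fresh
Step 3: SEND seq=287 -> retransmit
Step 4: SEND seq=622 -> fresh
Step 5: SEND seq=287 -> retransmit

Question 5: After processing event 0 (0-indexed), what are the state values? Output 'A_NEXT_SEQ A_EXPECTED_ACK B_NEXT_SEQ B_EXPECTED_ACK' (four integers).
After event 0: A_seq=287 A_ack=7000 B_seq=7000 B_ack=287

287 7000 7000 287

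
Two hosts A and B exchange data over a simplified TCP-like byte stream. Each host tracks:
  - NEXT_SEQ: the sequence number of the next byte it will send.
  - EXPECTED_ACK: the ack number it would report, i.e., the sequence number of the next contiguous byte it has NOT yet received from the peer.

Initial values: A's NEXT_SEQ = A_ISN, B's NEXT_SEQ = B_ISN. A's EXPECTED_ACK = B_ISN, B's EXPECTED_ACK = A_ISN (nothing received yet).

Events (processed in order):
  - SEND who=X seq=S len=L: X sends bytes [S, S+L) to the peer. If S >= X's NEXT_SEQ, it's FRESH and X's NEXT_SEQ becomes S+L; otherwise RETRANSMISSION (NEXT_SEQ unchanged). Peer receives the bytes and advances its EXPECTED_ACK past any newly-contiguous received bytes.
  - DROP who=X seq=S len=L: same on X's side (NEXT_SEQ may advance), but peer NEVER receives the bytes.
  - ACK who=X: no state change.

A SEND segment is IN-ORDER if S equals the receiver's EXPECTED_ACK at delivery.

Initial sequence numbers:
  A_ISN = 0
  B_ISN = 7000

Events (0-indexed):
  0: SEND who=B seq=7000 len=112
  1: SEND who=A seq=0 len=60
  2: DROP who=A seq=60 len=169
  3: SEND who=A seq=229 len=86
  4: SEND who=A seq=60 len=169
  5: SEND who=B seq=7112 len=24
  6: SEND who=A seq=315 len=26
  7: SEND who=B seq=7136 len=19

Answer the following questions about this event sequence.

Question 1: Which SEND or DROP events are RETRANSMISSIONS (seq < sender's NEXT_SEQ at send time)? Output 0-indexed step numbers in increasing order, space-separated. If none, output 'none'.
Step 0: SEND seq=7000 -> fresh
Step 1: SEND seq=0 -> fresh
Step 2: DROP seq=60 -> fresh
Step 3: SEND seq=229 -> fresh
Step 4: SEND seq=60 -> retransmit
Step 5: SEND seq=7112 -> fresh
Step 6: SEND seq=315 -> fresh
Step 7: SEND seq=7136 -> fresh

Answer: 4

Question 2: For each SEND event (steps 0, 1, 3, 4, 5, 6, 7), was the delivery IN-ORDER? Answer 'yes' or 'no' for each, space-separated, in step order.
Step 0: SEND seq=7000 -> in-order
Step 1: SEND seq=0 -> in-order
Step 3: SEND seq=229 -> out-of-order
Step 4: SEND seq=60 -> in-order
Step 5: SEND seq=7112 -> in-order
Step 6: SEND seq=315 -> in-order
Step 7: SEND seq=7136 -> in-order

Answer: yes yes no yes yes yes yes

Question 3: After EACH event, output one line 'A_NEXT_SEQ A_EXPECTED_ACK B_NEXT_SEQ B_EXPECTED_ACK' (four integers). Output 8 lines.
0 7112 7112 0
60 7112 7112 60
229 7112 7112 60
315 7112 7112 60
315 7112 7112 315
315 7136 7136 315
341 7136 7136 341
341 7155 7155 341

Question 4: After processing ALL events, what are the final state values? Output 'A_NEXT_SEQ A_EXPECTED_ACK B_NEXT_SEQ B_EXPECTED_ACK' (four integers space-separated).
Answer: 341 7155 7155 341

Derivation:
After event 0: A_seq=0 A_ack=7112 B_seq=7112 B_ack=0
After event 1: A_seq=60 A_ack=7112 B_seq=7112 B_ack=60
After event 2: A_seq=229 A_ack=7112 B_seq=7112 B_ack=60
After event 3: A_seq=315 A_ack=7112 B_seq=7112 B_ack=60
After event 4: A_seq=315 A_ack=7112 B_seq=7112 B_ack=315
After event 5: A_seq=315 A_ack=7136 B_seq=7136 B_ack=315
After event 6: A_seq=341 A_ack=7136 B_seq=7136 B_ack=341
After event 7: A_seq=341 A_ack=7155 B_seq=7155 B_ack=341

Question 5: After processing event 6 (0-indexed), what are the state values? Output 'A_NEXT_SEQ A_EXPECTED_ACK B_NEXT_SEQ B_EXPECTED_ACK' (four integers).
After event 0: A_seq=0 A_ack=7112 B_seq=7112 B_ack=0
After event 1: A_seq=60 A_ack=7112 B_seq=7112 B_ack=60
After event 2: A_seq=229 A_ack=7112 B_seq=7112 B_ack=60
After event 3: A_seq=315 A_ack=7112 B_seq=7112 B_ack=60
After event 4: A_seq=315 A_ack=7112 B_seq=7112 B_ack=315
After event 5: A_seq=315 A_ack=7136 B_seq=7136 B_ack=315
After event 6: A_seq=341 A_ack=7136 B_seq=7136 B_ack=341

341 7136 7136 341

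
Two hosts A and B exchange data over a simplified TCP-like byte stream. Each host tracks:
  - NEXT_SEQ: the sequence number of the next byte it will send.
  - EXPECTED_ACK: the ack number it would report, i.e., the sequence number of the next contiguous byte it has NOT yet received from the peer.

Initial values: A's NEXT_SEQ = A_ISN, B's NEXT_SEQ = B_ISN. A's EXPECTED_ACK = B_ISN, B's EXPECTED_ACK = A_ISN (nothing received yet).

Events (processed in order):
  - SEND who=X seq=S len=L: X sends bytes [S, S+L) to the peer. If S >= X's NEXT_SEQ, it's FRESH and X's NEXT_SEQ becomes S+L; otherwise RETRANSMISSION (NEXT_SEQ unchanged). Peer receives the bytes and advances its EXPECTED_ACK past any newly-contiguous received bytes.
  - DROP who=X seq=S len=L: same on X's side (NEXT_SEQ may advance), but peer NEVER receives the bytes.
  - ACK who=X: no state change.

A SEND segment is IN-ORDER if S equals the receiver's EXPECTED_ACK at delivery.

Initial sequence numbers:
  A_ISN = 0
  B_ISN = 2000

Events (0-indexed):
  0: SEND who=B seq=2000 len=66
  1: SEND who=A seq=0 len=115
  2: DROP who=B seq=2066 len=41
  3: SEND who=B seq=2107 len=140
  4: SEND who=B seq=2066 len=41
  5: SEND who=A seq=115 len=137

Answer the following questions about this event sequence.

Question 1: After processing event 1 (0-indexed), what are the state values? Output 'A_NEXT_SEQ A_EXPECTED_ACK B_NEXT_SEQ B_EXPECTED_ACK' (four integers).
After event 0: A_seq=0 A_ack=2066 B_seq=2066 B_ack=0
After event 1: A_seq=115 A_ack=2066 B_seq=2066 B_ack=115

115 2066 2066 115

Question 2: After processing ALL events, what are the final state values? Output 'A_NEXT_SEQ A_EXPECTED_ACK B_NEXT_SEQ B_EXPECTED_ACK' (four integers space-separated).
After event 0: A_seq=0 A_ack=2066 B_seq=2066 B_ack=0
After event 1: A_seq=115 A_ack=2066 B_seq=2066 B_ack=115
After event 2: A_seq=115 A_ack=2066 B_seq=2107 B_ack=115
After event 3: A_seq=115 A_ack=2066 B_seq=2247 B_ack=115
After event 4: A_seq=115 A_ack=2247 B_seq=2247 B_ack=115
After event 5: A_seq=252 A_ack=2247 B_seq=2247 B_ack=252

Answer: 252 2247 2247 252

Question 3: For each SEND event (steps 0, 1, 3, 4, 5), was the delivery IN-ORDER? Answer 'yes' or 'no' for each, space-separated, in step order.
Answer: yes yes no yes yes

Derivation:
Step 0: SEND seq=2000 -> in-order
Step 1: SEND seq=0 -> in-order
Step 3: SEND seq=2107 -> out-of-order
Step 4: SEND seq=2066 -> in-order
Step 5: SEND seq=115 -> in-order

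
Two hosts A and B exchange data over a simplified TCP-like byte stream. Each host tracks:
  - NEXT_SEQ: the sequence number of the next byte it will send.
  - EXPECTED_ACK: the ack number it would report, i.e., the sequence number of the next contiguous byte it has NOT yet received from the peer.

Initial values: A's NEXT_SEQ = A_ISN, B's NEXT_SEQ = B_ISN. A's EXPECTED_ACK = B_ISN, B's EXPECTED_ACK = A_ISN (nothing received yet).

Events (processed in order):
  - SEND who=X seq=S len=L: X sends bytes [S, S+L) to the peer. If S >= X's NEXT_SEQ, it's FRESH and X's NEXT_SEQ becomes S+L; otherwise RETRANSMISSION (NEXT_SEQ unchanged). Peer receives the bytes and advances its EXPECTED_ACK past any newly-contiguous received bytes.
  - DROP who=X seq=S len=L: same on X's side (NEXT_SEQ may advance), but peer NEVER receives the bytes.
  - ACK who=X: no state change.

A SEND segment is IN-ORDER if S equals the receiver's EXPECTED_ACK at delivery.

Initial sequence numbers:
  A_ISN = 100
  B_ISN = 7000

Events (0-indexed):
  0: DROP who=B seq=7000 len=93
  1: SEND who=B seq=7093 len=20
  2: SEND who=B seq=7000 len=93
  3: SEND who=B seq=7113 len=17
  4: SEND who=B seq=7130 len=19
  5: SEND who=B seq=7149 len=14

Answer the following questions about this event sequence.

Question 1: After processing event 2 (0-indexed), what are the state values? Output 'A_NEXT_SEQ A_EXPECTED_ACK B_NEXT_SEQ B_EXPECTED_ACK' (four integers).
After event 0: A_seq=100 A_ack=7000 B_seq=7093 B_ack=100
After event 1: A_seq=100 A_ack=7000 B_seq=7113 B_ack=100
After event 2: A_seq=100 A_ack=7113 B_seq=7113 B_ack=100

100 7113 7113 100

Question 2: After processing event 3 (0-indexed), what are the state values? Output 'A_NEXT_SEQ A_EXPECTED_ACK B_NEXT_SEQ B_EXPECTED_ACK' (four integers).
After event 0: A_seq=100 A_ack=7000 B_seq=7093 B_ack=100
After event 1: A_seq=100 A_ack=7000 B_seq=7113 B_ack=100
After event 2: A_seq=100 A_ack=7113 B_seq=7113 B_ack=100
After event 3: A_seq=100 A_ack=7130 B_seq=7130 B_ack=100

100 7130 7130 100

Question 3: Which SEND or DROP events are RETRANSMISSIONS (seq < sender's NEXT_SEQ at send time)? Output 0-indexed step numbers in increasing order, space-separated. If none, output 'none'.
Answer: 2

Derivation:
Step 0: DROP seq=7000 -> fresh
Step 1: SEND seq=7093 -> fresh
Step 2: SEND seq=7000 -> retransmit
Step 3: SEND seq=7113 -> fresh
Step 4: SEND seq=7130 -> fresh
Step 5: SEND seq=7149 -> fresh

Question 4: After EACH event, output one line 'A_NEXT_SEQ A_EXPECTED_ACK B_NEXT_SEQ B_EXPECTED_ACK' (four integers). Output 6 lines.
100 7000 7093 100
100 7000 7113 100
100 7113 7113 100
100 7130 7130 100
100 7149 7149 100
100 7163 7163 100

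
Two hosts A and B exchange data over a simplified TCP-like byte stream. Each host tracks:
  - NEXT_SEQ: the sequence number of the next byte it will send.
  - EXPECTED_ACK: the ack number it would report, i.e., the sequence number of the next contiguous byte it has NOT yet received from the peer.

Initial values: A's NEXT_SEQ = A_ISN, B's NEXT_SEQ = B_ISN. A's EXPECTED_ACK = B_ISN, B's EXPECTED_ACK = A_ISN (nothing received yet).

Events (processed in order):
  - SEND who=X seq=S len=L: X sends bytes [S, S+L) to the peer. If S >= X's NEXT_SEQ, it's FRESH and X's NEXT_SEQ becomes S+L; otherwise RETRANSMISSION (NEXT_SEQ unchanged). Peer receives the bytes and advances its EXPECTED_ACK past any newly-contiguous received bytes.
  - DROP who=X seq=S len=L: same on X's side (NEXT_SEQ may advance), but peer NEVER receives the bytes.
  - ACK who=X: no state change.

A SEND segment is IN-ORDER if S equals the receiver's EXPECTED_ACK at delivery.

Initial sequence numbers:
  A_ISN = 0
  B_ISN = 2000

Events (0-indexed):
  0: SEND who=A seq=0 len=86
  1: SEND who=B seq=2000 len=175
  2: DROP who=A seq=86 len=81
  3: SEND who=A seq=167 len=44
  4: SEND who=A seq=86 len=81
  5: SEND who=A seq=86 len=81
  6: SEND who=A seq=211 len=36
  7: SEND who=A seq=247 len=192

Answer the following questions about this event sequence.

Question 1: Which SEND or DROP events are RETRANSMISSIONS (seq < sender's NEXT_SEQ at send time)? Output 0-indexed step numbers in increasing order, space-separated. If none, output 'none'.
Step 0: SEND seq=0 -> fresh
Step 1: SEND seq=2000 -> fresh
Step 2: DROP seq=86 -> fresh
Step 3: SEND seq=167 -> fresh
Step 4: SEND seq=86 -> retransmit
Step 5: SEND seq=86 -> retransmit
Step 6: SEND seq=211 -> fresh
Step 7: SEND seq=247 -> fresh

Answer: 4 5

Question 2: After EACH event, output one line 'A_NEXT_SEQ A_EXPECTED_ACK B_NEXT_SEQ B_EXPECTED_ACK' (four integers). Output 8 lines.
86 2000 2000 86
86 2175 2175 86
167 2175 2175 86
211 2175 2175 86
211 2175 2175 211
211 2175 2175 211
247 2175 2175 247
439 2175 2175 439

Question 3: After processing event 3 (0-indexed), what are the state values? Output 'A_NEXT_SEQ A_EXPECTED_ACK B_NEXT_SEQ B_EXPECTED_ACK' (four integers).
After event 0: A_seq=86 A_ack=2000 B_seq=2000 B_ack=86
After event 1: A_seq=86 A_ack=2175 B_seq=2175 B_ack=86
After event 2: A_seq=167 A_ack=2175 B_seq=2175 B_ack=86
After event 3: A_seq=211 A_ack=2175 B_seq=2175 B_ack=86

211 2175 2175 86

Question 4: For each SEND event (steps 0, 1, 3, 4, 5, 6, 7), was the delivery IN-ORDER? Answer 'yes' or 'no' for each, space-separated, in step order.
Step 0: SEND seq=0 -> in-order
Step 1: SEND seq=2000 -> in-order
Step 3: SEND seq=167 -> out-of-order
Step 4: SEND seq=86 -> in-order
Step 5: SEND seq=86 -> out-of-order
Step 6: SEND seq=211 -> in-order
Step 7: SEND seq=247 -> in-order

Answer: yes yes no yes no yes yes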